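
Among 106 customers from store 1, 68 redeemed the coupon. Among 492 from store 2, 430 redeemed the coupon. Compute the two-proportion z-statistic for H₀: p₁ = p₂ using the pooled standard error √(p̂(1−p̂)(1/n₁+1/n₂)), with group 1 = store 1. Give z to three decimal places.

z = -5.818

Sample proportions: p̂₁ = 68/106 = 0.64151 and p̂₂ = 430/492 = 0.87398.
Pooled p̂ = (68+430)/(106+492) = 498/598 = 0.83278.
Pooled SE = √[0.1392602·0.01146648] ≈ 0.039960.
z = -0.23247/0.039960 = -5.818.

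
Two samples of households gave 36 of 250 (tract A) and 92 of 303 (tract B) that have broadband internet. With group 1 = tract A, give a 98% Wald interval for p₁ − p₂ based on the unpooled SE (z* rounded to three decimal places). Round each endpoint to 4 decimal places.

p̂₁ = 0.14400, p̂₂ = 0.30363, so the observed difference is -0.15963.
Unpooled SE = √(p̂₁(1−p̂₁)/n₁ + p̂₂(1−p̂₂)/n₂) = √(0.000493056 + 0.000697818) = 0.034509.
The 98% critical value is z* = 2.326. Margin of error = 0.08027.
CI: -0.15963 ± 0.08027 = (-0.2399, -0.0794).

(-0.2399, -0.0794)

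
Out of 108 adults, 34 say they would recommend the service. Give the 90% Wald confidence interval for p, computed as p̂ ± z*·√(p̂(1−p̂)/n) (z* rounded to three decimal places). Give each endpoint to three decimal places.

Sample proportion p̂ = 34/108 = 0.31481.
SE(p̂) = √(0.31481·0.68519/108) = 0.044691.
z* = 1.645 at the 90% level.
Margin = 1.645·0.044691 = 0.07352.
So the interval runs from 0.241 to 0.388.

(0.241, 0.388)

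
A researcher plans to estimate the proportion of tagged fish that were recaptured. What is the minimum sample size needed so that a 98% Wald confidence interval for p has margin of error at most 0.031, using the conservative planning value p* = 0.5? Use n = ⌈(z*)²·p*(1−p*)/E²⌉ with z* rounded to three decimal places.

n = 1408

The 98% critical value is z* = 2.326.
p*(1−p*) = 0.50·0.50 = 0.2500.
(z*)²·p*(1−p*)/E² = 5.410276·0.2500/0.000961 = 1407.460.
⌈1407.460⌉ = 1408.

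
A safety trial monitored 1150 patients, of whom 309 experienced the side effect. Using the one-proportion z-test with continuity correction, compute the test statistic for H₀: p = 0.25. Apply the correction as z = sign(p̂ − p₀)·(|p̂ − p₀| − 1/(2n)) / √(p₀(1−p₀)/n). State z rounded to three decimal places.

z = 1.430

With x = 309 successes in n = 1150, p̂ = 0.26870. p̂ − p₀ = 0.018696.
1/(2n) = 0.000435.
Corrected numerator: |0.018696| − 0.000435 = 0.018261.
Null standard error: √(0.25·0.75/1150) = √0.000163043 = 0.012769.
z = +0.018261/0.012769 = 1.430.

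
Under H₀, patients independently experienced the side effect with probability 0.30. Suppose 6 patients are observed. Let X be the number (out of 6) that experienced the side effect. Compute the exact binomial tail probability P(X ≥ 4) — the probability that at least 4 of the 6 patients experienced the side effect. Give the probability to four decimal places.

P = 0.0705

X is binomial with n = 6 and p = 0.30.
P(X ≥ 4) = C(6,4)·0.30^4·0.70^2 + C(6,5)·0.30^5·0.70^1 + C(6,6)·0.30^6·0.70^0.
= 0.059535 + 0.010206 + 0.000729 = 0.0705.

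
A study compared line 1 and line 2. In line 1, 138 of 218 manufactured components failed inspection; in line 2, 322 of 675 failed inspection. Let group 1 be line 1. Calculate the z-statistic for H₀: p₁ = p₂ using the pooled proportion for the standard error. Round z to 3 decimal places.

z = 4.007

p̂₁ = 138/218 = 0.63303, p̂₂ = 322/675 = 0.47704.
Pooled p̂ = (138+322)/(218+675) = 460/893 = 0.51512.
SE = √[p̂(1−p̂)(1/n₁+1/n₂)] = √[0.51512·0.48488·(1/218+1/675)] ≈ 0.038933.
z = (p̂₁ − p̂₂)/SE = (0.63303 − 0.47704)/0.038933 = 0.15599/0.038933 = 4.007.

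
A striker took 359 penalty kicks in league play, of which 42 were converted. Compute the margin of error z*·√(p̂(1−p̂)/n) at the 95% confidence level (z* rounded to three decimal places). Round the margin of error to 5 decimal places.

With x = 42 successes in n = 359, p̂ = 0.11699.
SE(p̂) = √(0.11699·0.88301/359) = 0.016963.
For 95% confidence, z* = 1.960.
Margin of error = z*·SE = 1.960 × 0.016963 = 0.03325.

ME = 0.03325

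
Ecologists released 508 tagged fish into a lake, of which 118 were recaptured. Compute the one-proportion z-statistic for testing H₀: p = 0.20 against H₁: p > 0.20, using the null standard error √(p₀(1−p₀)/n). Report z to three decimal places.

z = 1.819

The sample proportion is 118/508 = 0.23228.
Null standard error: √(0.20·0.80/508) = √0.000314961 = 0.017747.
Test statistic: z = 0.03228/0.017747 = 1.819.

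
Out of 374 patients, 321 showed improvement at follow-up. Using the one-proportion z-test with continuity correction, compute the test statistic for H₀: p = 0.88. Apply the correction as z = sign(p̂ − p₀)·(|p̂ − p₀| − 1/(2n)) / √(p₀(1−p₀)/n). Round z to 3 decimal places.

The sample proportion is 321/374 = 0.85829. p̂ − p₀ = -0.021711.
Continuity correction 1/(2n) = 1/748 = 0.001337.
Corrected numerator: |-0.021711| − 0.001337 = 0.020374.
SE₀ = √(0.88·0.12/374) = 0.016803.
z = (−)0.020374/0.016803 = -1.213.

z = -1.213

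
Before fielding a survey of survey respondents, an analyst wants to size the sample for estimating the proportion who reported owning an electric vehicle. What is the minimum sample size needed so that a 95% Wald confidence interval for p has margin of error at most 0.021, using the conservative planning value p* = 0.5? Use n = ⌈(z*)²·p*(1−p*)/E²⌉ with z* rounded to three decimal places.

The 95% critical value is z* = 1.960.
p*(1−p*) = 0.50·0.50 = 0.2500.
Required n before rounding: 3.841600 × 0.2500 / 0.021² = 2177.778.
⌈2177.778⌉ = 2178.

n = 2178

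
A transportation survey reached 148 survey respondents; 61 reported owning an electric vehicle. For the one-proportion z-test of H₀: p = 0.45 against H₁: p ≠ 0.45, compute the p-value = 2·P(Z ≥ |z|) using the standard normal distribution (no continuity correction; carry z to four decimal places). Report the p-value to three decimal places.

p-value = 0.355

Sample proportion p̂ = 61/148 = 0.41216.
Null standard error: √(0.45·0.55/148) = √0.001672297 = 0.040894.
Test statistic (full precision, shown to 4 dp): z = (61/148 − 0.45)/SE₀ ≈ -0.9253.
p-value = 2·P(Z ≥ |z|) with z = -0.9253 → 0.355.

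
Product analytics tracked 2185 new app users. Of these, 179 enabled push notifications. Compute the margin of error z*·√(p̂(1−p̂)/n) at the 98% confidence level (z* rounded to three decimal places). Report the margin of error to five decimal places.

ME = 0.01365

With x = 179 successes in n = 2185, p̂ = 0.08192.
SE(p̂) = √(0.08192·0.91808/2185) = 0.005867.
For 98% confidence, z* = 2.326.
ME = 2.326·0.005867 = 0.01365.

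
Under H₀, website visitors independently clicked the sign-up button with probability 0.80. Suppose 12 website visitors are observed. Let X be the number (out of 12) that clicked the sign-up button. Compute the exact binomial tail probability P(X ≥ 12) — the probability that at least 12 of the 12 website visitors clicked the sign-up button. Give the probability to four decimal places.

P = 0.0687

X ~ Binomial(n=12, p=0.80).
P(X ≥ 12) = C(12,12)·0.80^12·0.20^0.
= 0.068719 = 0.0687.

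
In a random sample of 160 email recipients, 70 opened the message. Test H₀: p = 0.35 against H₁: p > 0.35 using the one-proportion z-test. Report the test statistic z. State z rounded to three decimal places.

z = 2.320

The sample proportion is 70/160 = 0.43750.
Under H₀, SE = √(p₀(1−p₀)/n) = √(0.35·0.65/160) = √0.001421875 = 0.037708.
Test statistic: z = 0.08750/0.037708 = 2.320.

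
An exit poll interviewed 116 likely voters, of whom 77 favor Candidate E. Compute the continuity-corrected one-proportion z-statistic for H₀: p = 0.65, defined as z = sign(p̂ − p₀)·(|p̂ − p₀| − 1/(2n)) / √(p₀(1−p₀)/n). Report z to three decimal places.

p̂ = 77/116 = 0.66379. p̂ − p₀ = 0.013793.
Continuity correction 1/(2n) = 1/232 = 0.004310.
Corrected numerator: |0.013793| − 0.004310 = 0.009483.
Under H₀, SE = √(p₀(1−p₀)/n) = √(0.65·0.35/116) = √0.001961207 = 0.044286.
z = +0.009483/0.044286 = 0.214.

z = 0.214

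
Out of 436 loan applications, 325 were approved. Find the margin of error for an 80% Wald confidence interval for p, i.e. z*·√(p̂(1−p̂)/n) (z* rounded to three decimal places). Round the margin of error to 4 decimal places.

ME = 0.0267

The sample proportion is 325/436 = 0.74541.
SE = √(p̂(1−p̂)/n) = √(0.189773/436) = 0.020863.
For 80% confidence, z* = 1.282.
Margin of error = z*·SE = 1.282 × 0.020863 = 0.0267.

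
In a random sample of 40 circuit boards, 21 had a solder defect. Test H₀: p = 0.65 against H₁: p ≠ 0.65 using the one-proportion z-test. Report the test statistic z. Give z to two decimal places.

z = -1.66

The sample proportion is 21/40 = 0.52500.
Under H₀, SE = √(p₀(1−p₀)/n) = √(0.65·0.35/40) = √0.005687500 = 0.075416.
Test statistic: z = -0.12500/0.075416 = -1.66.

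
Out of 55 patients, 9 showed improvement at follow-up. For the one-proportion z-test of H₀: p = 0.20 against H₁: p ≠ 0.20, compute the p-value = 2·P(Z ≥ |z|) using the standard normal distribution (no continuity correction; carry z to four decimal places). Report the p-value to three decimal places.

p̂ = 9/55 = 0.16364.
SE₀ = √(0.20·0.80/55) = 0.053936.
z = (p̂ − p₀)/SE = (9/55 − 0.20)/0.053936 ≈ -0.6742.
From the standard normal, 2·P(Z ≥ |z|) = 0.500.

p-value = 0.500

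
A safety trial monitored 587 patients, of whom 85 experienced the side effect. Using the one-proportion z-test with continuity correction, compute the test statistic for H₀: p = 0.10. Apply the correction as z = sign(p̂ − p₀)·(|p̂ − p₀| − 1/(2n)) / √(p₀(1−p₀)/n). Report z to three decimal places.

Sample proportion p̂ = 85/587 = 0.14480. p̂ − p₀ = 0.044804.
Continuity correction 1/(2n) = 1/1174 = 0.000852.
Corrected numerator: |0.044804| − 0.000852 = 0.043952.
SE₀ = √(0.10·0.90/587) = 0.012382.
z = (+)0.043952/0.012382 = 3.550.

z = 3.550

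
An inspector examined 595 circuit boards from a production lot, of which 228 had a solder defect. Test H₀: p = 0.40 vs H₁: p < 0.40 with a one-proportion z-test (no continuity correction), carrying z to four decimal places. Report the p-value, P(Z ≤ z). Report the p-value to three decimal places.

Sample proportion p̂ = 228/595 = 0.38319.
Null standard error: √(0.40·0.60/595) = √0.000403361 = 0.020084.
Test statistic (full precision, shown to 4 dp): z = (228/595 − 0.40)/SE₀ ≈ -0.8368.
From the standard normal, P(Z ≤ z) = 0.201.

p-value = 0.201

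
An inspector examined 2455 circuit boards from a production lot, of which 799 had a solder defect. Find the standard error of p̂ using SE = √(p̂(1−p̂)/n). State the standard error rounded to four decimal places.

SE = 0.0095

The sample proportion is 799/2455 = 0.32546.
p̂(1−p̂) = 0.32546·0.67454 = 0.219536.
Dividing by n and taking the root: √0.000089424 = 0.0095.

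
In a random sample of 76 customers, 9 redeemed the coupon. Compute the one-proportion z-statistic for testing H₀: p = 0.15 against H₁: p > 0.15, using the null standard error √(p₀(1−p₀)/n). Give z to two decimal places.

z = -0.77

With x = 9 successes in n = 76, p̂ = 0.11842.
SE₀ = √(0.15·0.85/76) = 0.040959.
Test statistic: z = -0.03158/0.040959 = -0.77.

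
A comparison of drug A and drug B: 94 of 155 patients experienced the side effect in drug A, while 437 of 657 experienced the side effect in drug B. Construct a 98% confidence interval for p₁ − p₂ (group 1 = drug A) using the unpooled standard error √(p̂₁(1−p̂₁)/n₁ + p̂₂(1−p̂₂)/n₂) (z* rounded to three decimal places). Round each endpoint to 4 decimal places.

p̂₁ = 94/155 = 0.60645, p̂₂ = 437/657 = 0.66514; p̂₁ − p̂₂ = -0.05869.
Unpooled SE = √(p̂₁(1−p̂₁)/n₁ + p̂₂(1−p̂₂)/n₂) = √(0.001539794 + 0.000339006) = 0.043345.
For 98% confidence, z* = 2.326. Margin of error = 0.10082.
Interval: -0.05869 ± 0.10082 → (-0.1595, 0.0421).

(-0.1595, 0.0421)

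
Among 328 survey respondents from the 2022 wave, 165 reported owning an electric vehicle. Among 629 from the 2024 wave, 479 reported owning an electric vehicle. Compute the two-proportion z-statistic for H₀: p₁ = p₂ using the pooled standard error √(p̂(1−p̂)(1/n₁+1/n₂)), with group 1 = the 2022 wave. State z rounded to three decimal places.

z = -8.090

p̂₁ = 165/328 = 0.50305, p̂₂ = 479/629 = 0.76153.
Pooling: p̂ = 644/957 = 0.67294.
Pooled SE = √[0.2200931·0.00463861] ≈ 0.031952.
z = -0.25848/0.031952 = -8.090.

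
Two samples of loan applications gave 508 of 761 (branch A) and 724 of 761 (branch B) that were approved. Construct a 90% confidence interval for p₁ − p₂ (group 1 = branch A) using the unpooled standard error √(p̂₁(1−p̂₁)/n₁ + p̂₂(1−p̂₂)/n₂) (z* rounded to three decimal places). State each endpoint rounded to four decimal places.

(-0.3147, -0.2530)

p̂₁ = 508/761 = 0.66754, p̂₂ = 724/761 = 0.95138; p̂₁ − p̂₂ = -0.28384.
SE = √(0.000291629 + 0.000060784) = √0.000352413 = 0.018773.
For 90% confidence, z* = 1.645. Margin = 1.645·0.018773 = 0.03088.
So the interval runs from -0.3147 to -0.2530.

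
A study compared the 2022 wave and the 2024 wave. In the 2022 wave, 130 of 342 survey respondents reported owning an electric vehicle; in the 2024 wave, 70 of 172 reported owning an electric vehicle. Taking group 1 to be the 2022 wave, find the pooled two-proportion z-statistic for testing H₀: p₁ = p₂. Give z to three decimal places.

Sample proportions: p̂₁ = 130/342 = 0.38012 and p̂₂ = 70/172 = 0.40698.
Pooled p̂ = (130+70)/(342+172) = 200/514 = 0.38911.
Pooled SE = √[0.2377023·0.00873793] ≈ 0.045574.
z = -0.02686/0.045574 = -0.589.

z = -0.589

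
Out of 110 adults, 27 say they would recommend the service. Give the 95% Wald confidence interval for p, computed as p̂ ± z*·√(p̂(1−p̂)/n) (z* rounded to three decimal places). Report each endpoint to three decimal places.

(0.165, 0.326)

Sample proportion p̂ = 27/110 = 0.24545.
SE(p̂) = √(0.24545·0.75455/110) = 0.041033.
The 95% critical value is z* = 1.960.
Margin of error: 1.960 × 0.041033 = 0.08042.
Interval: 0.24545 ± 0.08042 → (0.165, 0.326).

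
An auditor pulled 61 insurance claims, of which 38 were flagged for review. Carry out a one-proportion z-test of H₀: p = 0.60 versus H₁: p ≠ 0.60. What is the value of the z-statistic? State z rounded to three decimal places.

z = 0.366

The sample proportion is 38/61 = 0.62295.
Under H₀, SE = √(p₀(1−p₀)/n) = √(0.60·0.40/61) = √0.003934426 = 0.062725.
Test statistic: z = 0.02295/0.062725 = 0.366.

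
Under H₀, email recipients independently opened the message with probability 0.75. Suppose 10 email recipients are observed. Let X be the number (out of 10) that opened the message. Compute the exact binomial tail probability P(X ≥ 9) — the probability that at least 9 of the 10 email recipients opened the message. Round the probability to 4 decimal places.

X ~ Binomial(n=10, p=0.75).
P(X ≥ 9) = C(10,9)·0.75^9·0.25^1 + C(10,10)·0.75^10·0.25^0.
= 0.187712 + 0.056314 = 0.2440.

P = 0.2440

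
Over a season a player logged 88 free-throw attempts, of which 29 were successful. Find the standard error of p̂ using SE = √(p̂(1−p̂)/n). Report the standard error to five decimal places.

SE = 0.05011

The sample proportion is 29/88 = 0.32955.
p̂(1−p̂) = 0.32955·0.67045 = 0.220947.
SE = √(0.220947/88) = 0.05011.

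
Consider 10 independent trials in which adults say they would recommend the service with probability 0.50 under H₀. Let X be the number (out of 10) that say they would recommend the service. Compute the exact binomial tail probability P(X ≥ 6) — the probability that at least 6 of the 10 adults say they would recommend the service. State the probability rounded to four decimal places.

P = 0.3770

X is binomial with n = 10 and p = 0.50.
P(X ≥ 6) = Σ_{j=6}^{10} C(10,j)·0.50^j·0.50^{10−j}.
= 0.205078 + 0.117188 + 0.043945 + 0.009766 + 0.000977 = 0.3770.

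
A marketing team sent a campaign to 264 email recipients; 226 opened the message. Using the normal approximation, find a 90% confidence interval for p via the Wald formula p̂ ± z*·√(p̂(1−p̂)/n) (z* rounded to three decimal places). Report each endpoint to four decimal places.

(0.8205, 0.8916)

Sample proportion p̂ = 226/264 = 0.85606.
SE(p̂) = √(0.85606·0.14394/264) = 0.021604.
The 90% critical value is z* = 1.645.
Margin = 1.645·0.021604 = 0.03554.
Interval: 0.85606 ± 0.03554 → (0.8205, 0.8916).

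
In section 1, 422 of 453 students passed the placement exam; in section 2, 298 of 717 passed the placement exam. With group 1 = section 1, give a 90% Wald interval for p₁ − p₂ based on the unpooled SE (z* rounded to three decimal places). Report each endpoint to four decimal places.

p̂₁ = 0.93157, p̂₂ = 0.41562, so the observed difference is 0.51595.
Unpooled SE = √(p̂₁(1−p̂₁)/n₁ + p̂₂(1−p̂₂)/n₂) = √(0.000140728 + 0.000338745) = 0.021897.
z* = 1.645 at the 90% level. Margin of error = 0.03602.
So the interval runs from 0.4799 to 0.5520.

(0.4799, 0.5520)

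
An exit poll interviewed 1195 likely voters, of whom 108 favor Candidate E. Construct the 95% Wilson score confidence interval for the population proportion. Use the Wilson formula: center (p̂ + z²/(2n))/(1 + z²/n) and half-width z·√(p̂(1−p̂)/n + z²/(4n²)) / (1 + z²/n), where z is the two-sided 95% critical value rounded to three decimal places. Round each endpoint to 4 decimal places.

p̂ = 108/1195 = 0.09038; z = 1.960, so z² = 3.841600.
Denominator 1 + z²/n = 1 + 3.841600/1195 = 1.003215.
Center = (0.09038 + 0.001607)/1.003215 = 0.09169.
Radicand: p̂(1−p̂)/n + z²/(4n²) = 0.000068794 + 0.000000673 = 0.000069467.
Half-width = z·√(radicand)/denom = 1.960·0.008335/1.003215 = 0.01628.
So the interval runs from 0.0754 to 0.1080.

(0.0754, 0.1080)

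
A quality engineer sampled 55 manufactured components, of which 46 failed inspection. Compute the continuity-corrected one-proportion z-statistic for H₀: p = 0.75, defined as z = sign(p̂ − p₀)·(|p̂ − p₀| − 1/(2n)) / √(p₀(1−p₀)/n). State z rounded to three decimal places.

Sample proportion p̂ = 46/55 = 0.83636. p̂ − p₀ = 0.086364.
Continuity correction 1/(2n) = 1/110 = 0.009091.
Corrected numerator: |0.086364| − 0.009091 = 0.077273.
Under H₀, SE = √(p₀(1−p₀)/n) = √(0.75·0.25/55) = √0.003409091 = 0.058387.
z = +0.077273/0.058387 = 1.323.

z = 1.323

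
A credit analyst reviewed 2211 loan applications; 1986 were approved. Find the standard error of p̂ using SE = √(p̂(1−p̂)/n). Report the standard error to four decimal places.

Sample proportion p̂ = 1986/2211 = 0.89824.
p̂(1−p̂) = 0.091405.
Dividing by n and taking the root: √0.000041341 = 0.0064.

SE = 0.0064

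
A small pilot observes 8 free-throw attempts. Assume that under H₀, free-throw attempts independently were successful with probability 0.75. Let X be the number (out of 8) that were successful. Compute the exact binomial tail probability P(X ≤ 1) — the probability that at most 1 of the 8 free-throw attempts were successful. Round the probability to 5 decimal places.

P = 0.00038

X is binomial with n = 8 and p = 0.75.
P(X ≤ 1) = C(8,0)·0.75^0·0.25^8 + C(8,1)·0.75^1·0.25^7.
= 0.000015 + 0.000366 = 0.00038.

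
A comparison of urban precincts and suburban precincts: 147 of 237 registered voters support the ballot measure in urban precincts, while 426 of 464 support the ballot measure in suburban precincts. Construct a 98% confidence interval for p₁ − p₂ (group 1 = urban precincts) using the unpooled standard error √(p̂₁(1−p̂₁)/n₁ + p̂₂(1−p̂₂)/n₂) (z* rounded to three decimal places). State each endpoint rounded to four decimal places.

(-0.3769, -0.2188)

p̂₁ = 0.62025, p̂₂ = 0.91810, so the observed difference is -0.29785.
SE = √(0.000993836 + 0.000162046) = √0.001155882 = 0.033998.
z* = 2.326 at the 98% level. Margin = 2.326·0.033998 = 0.07908.
CI: -0.29785 ± 0.07908 = (-0.3769, -0.2188).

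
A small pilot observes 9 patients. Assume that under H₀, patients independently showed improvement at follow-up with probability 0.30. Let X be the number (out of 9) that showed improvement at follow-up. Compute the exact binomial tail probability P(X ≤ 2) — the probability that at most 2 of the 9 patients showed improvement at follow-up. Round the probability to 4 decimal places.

P = 0.4628

X ~ Binomial(n=9, p=0.30).
P(X ≤ 2) = C(9,0)·0.30^0·0.70^9 + C(9,1)·0.30^1·0.70^8 + C(9,2)·0.30^2·0.70^7.
= 0.040354 + 0.155650 + 0.266828 = 0.4628.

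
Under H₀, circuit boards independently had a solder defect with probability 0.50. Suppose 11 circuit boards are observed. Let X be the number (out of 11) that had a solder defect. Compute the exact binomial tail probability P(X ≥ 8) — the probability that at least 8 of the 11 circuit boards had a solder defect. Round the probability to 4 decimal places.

X ~ Binomial(n=11, p=0.50).
P(X ≥ 8) = C(11,8)·0.50^8·0.50^3 + C(11,9)·0.50^9·0.50^2 + C(11,10)·0.50^10·0.50^1 + C(11,11)·0.50^11·0.50^0.
= 0.080566 + 0.026855 + 0.005371 + 0.000488 = 0.1133.

P = 0.1133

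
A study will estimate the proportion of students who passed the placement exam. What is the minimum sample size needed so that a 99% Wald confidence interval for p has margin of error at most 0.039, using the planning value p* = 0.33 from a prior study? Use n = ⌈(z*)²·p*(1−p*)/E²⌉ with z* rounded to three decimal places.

The 99% critical value is z* = 2.576.
p*(1−p*) = 0.33·0.67 = 0.2211.
Required n before rounding: 6.635776 × 0.2211 / 0.039² = 964.609.
⌈964.609⌉ = 965.

n = 965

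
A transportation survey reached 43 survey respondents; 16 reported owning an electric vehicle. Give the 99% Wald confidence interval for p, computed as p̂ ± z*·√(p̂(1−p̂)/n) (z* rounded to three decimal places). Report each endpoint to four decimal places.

Sample proportion p̂ = 16/43 = 0.37209.
SE = √(p̂(1−p̂)/n) = √(0.233640/43) = 0.073712.
The 99% critical value is z* = 2.576.
Margin of error: 2.576 × 0.073712 = 0.18988.
So the interval runs from 0.1822 to 0.5620.

(0.1822, 0.5620)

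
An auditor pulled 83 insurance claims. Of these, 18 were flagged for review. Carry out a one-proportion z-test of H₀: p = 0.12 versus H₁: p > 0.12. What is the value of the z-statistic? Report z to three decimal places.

The sample proportion is 18/83 = 0.21687.
Under H₀, SE = √(p₀(1−p₀)/n) = √(0.12·0.88/83) = √0.001272289 = 0.035669.
z = (0.21687 − 0.12)/0.035669 = 0.09687/0.035669 = 2.716.

z = 2.716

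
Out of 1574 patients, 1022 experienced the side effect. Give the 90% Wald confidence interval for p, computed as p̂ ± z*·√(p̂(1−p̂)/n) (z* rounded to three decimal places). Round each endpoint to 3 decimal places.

The sample proportion is 1022/1574 = 0.64930.
SE(p̂) = √(0.64930·0.35070/1574) = 0.012028.
For 90% confidence, z* = 1.645.
Margin of error: 1.645 × 0.012028 = 0.01979.
So the interval runs from 0.630 to 0.669.

(0.630, 0.669)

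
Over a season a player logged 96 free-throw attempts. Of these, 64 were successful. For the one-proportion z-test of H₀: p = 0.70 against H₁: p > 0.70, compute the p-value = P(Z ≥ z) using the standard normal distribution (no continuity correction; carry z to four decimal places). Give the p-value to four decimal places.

With x = 64 successes in n = 96, p̂ = 0.66667.
SE₀ = √(0.70·0.30/96) = 0.046771.
Test statistic (full precision, shown to 4 dp): z = (64/96 − 0.70)/SE₀ ≈ -0.7127.
p-value = P(Z ≥ z) with z = -0.7127 → 0.7620.

p-value = 0.7620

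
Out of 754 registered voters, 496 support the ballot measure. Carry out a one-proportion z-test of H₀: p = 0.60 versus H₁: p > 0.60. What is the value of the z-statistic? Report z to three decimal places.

z = 3.241

With x = 496 successes in n = 754, p̂ = 0.65782.
SE₀ = √(0.60·0.40/754) = 0.017841.
z = (0.65782 − 0.60)/0.017841 = 0.05782/0.017841 = 3.241.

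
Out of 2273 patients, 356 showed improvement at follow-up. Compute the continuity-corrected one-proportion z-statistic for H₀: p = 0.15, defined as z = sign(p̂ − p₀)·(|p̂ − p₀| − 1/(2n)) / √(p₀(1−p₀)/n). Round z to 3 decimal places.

With x = 356 successes in n = 2273, p̂ = 0.15662. p̂ − p₀ = 0.006621.
Continuity correction 1/(2n) = 1/4546 = 0.000220.
Corrected numerator: |0.006621| − 0.000220 = 0.006401.
Null standard error: √(0.15·0.85/2273) = √0.000056093 = 0.007490.
z = +0.006401/0.007490 = 0.855.

z = 0.855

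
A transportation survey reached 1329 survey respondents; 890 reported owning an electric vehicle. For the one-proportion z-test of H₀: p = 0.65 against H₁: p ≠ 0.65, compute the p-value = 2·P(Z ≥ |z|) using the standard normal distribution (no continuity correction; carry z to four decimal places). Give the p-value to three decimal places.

With x = 890 successes in n = 1329, p̂ = 0.66968.
SE₀ = √(0.65·0.35/1329) = 0.013084.
Test statistic (full precision, shown to 4 dp): z = (890/1329 − 0.65)/SE₀ ≈ 1.5039.
From the standard normal, 2·P(Z ≥ |z|) = 0.133.

p-value = 0.133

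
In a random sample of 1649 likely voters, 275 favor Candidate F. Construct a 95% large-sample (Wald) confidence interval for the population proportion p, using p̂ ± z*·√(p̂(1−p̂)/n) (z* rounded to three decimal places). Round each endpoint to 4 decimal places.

p̂ = 275/1649 = 0.16677.
Standard error of p̂: √(0.138956/1649) = √0.000084267 = 0.009180.
For 95% confidence, z* = 1.960.
Margin of error: 1.960 × 0.009180 = 0.01799.
CI: 0.16677 ± 0.01799 = (0.1488, 0.1848).

(0.1488, 0.1848)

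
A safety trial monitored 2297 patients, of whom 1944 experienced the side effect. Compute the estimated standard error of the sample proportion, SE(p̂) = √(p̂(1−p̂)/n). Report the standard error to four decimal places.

SE = 0.0075

The sample proportion is 1944/2297 = 0.84632.
p̂(1−p̂) = 0.84632·0.15368 = 0.130062.
SE = √(0.130062/2297) = √0.000056623 = 0.0075.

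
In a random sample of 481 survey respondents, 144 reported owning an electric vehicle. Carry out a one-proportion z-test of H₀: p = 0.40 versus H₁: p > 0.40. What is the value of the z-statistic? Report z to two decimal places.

z = -4.50

With x = 144 successes in n = 481, p̂ = 0.29938.
SE₀ = √(0.40·0.60/481) = 0.022337.
Test statistic: z = -0.10062/0.022337 = -4.50.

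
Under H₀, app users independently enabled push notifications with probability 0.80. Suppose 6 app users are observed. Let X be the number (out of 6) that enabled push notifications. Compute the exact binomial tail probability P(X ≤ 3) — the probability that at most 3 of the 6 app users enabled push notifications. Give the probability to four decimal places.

P = 0.0989

X is binomial with n = 6 and p = 0.80.
P(X ≤ 3) = C(6,0)·0.80^0·0.20^6 + C(6,1)·0.80^1·0.20^5 + C(6,2)·0.80^2·0.20^4 + C(6,3)·0.80^3·0.20^3.
= 0.000064 + 0.001536 + 0.015360 + 0.081920 = 0.0989.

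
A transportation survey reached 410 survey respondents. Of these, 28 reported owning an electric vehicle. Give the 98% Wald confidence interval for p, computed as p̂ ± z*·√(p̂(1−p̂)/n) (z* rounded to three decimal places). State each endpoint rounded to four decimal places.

With x = 28 successes in n = 410, p̂ = 0.06829.
Standard error of p̂: √(0.063629/410) = √0.000155192 = 0.012458.
For 98% confidence, z* = 2.326.
Margin = 2.326·0.012458 = 0.02898.
So the interval runs from 0.0393 to 0.0973.

(0.0393, 0.0973)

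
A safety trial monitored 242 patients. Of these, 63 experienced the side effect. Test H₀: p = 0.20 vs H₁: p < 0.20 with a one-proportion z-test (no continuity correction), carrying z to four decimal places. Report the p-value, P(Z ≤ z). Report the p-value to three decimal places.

Sample proportion p̂ = 63/242 = 0.26033.
Under H₀, SE = √(p₀(1−p₀)/n) = √(0.20·0.80/242) = √0.000661157 = 0.025713.
z = (p̂ − p₀)/SE = (63/242 − 0.20)/0.025713 ≈ 2.3463.
From the standard normal, P(Z ≤ z) = 0.991.

p-value = 0.991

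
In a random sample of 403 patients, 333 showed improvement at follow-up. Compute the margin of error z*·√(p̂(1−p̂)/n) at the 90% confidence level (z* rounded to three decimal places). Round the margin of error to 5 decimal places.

ME = 0.03104

Sample proportion p̂ = 333/403 = 0.82630.
Standard error of p̂: √(0.143527/403) = √0.000356145 = 0.018872.
z* = 1.645 at the 90% level.
Margin of error = z*·SE = 1.645 × 0.018872 = 0.03104.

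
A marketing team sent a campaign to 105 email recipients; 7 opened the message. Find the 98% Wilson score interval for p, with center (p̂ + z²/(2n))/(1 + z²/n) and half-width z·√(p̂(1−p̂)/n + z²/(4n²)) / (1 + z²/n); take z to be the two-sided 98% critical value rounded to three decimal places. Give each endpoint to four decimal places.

(0.0287, 0.1471)

p̂ = 7/105 = 0.06667; z = 2.326, so z² = 5.410276.
Denominator 1 + z²/n = 1 + 5.410276/105 = 1.051526.
Center = (0.06667 + 0.025763)/1.051526 = 0.08790.
Radicand: p̂(1−p̂)/n + z²/(4n²) = 0.000592593 + 0.000122682 = 0.000715275.
Half-width = 2.326·√0.000715275/1.051526 = 0.05916.
So the interval runs from 0.0287 to 0.1471.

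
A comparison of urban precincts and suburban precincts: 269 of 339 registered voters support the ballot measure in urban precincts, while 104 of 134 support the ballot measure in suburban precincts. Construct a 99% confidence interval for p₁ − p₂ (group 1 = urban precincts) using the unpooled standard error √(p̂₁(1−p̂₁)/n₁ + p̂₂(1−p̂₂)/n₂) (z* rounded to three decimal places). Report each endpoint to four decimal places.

(-0.0913, 0.1261)

p̂₁ = 269/339 = 0.79351, p̂₂ = 104/134 = 0.77612; p̂₁ − p̂₂ = 0.01739.
SE = √(0.000483338 + 0.001296702) = √0.001780040 = 0.042191.
z* = 2.576 at the 99% level. Margin of error = 0.10868.
So the interval runs from -0.0913 to 0.1261.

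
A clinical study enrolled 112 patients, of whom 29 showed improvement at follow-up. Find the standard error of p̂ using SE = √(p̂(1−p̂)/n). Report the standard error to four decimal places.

p̂ = 29/112 = 0.25893.
p̂(1−p̂) = 0.25893·0.74107 = 0.191885.
SE = √(0.191885/112) = √0.001713259 = 0.0414.

SE = 0.0414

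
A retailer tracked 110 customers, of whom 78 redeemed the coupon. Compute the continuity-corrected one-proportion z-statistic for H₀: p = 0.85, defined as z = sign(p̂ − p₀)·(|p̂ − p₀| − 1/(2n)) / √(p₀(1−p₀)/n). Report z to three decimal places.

With x = 78 successes in n = 110, p̂ = 0.70909. p̂ − p₀ = -0.140909.
1/(2n) = 0.004545.
Corrected numerator: |-0.140909| − 0.004545 = 0.136364.
Null standard error: √(0.85·0.15/110) = √0.001159091 = 0.034045.
z = −0.136364/0.034045 = -4.005.

z = -4.005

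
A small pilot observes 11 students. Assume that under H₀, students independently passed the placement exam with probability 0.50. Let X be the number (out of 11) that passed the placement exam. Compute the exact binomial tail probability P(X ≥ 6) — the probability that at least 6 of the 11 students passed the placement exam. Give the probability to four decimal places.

P = 0.5000

X is binomial with n = 11 and p = 0.50.
P(X ≥ 6) = Σ_{j=6}^{11} C(11,j)·0.50^j·0.50^{11−j}.
= 0.225586 + 0.161133 + 0.080566 + 0.026855 + 0.005371 + 0.000488 = 0.5000.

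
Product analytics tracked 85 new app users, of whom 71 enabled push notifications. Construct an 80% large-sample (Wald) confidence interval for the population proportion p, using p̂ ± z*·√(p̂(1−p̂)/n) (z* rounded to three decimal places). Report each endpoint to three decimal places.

(0.784, 0.887)

p̂ = 71/85 = 0.83529.
Standard error of p̂: √(0.137578/85) = √0.001618563 = 0.040231.
The 80% critical value is z* = 1.282.
Margin of error: 1.282 × 0.040231 = 0.05158.
Interval: 0.83529 ± 0.05158 → (0.784, 0.887).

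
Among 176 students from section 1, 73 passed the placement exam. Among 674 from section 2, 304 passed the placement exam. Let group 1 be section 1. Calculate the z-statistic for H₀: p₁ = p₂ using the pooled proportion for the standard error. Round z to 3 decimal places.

z = -0.862

Sample proportions: p̂₁ = 73/176 = 0.41477 and p̂₂ = 304/674 = 0.45104.
Pooled p̂ = (73+304)/(176+674) = 377/850 = 0.44353.
Pooled SE = √[0.2468111·0.00716550] ≈ 0.042054.
z = -0.03627/0.042054 = -0.862.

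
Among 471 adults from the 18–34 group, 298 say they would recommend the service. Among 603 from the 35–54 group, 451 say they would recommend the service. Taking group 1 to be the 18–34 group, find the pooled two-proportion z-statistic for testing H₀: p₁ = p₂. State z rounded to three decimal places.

Sample proportions: p̂₁ = 298/471 = 0.63270 and p̂₂ = 451/603 = 0.74793.
Pooling: p̂ = 749/1074 = 0.69739.
Pooled SE = √[0.2110360·0.00378152] ≈ 0.028250.
z = -0.11523/0.028250 = -4.079.

z = -4.079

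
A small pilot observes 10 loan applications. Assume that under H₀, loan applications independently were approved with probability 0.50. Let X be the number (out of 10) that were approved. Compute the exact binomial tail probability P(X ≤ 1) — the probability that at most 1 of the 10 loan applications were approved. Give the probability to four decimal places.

P = 0.0107

X ~ Binomial(n=10, p=0.50).
P(X ≤ 1) = C(10,0)·0.50^0·0.50^10 + C(10,1)·0.50^1·0.50^9.
= 0.000977 + 0.009766 = 0.0107.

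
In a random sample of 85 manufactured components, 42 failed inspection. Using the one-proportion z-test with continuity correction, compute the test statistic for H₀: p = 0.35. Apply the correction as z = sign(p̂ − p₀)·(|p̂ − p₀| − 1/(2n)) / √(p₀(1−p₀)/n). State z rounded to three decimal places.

Sample proportion p̂ = 42/85 = 0.49412. p̂ − p₀ = 0.144118.
1/(2n) = 0.005882.
Corrected numerator: |0.144118| − 0.005882 = 0.138236.
SE₀ = √(0.35·0.65/85) = 0.051735.
z = (+)0.138236/0.051735 = 2.672.

z = 2.672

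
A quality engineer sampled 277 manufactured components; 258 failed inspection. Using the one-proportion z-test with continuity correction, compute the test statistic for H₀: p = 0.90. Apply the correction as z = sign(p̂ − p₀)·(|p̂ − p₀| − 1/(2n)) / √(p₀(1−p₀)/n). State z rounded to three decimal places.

z = 1.642

p̂ = 258/277 = 0.93141. p̂ − p₀ = 0.031408.
Continuity correction 1/(2n) = 1/554 = 0.001805.
Corrected numerator: |0.031408| − 0.001805 = 0.029603.
SE₀ = √(0.90·0.10/277) = 0.018025.
z = (+)0.029603/0.018025 = 1.642.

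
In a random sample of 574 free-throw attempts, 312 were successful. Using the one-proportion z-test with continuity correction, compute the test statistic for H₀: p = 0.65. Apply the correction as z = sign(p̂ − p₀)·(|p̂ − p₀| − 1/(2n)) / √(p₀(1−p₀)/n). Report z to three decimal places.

z = -5.303

p̂ = 312/574 = 0.54355. p̂ − p₀ = -0.106446.
Continuity correction 1/(2n) = 1/1148 = 0.000871.
Corrected numerator: |-0.106446| − 0.000871 = 0.105575.
Null standard error: √(0.65·0.35/574) = √0.000396341 = 0.019908.
z = (−)0.105575/0.019908 = -5.303.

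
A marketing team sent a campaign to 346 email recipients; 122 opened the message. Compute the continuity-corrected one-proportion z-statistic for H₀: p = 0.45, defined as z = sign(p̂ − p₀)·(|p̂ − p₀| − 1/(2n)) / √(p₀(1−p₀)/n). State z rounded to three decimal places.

z = -3.588

With x = 122 successes in n = 346, p̂ = 0.35260. p̂ − p₀ = -0.097399.
1/(2n) = 0.001445.
Corrected numerator: |-0.097399| − 0.001445 = 0.095954.
Under H₀, SE = √(p₀(1−p₀)/n) = √(0.45·0.55/346) = √0.000715318 = 0.026745.
z = −0.095954/0.026745 = -3.588.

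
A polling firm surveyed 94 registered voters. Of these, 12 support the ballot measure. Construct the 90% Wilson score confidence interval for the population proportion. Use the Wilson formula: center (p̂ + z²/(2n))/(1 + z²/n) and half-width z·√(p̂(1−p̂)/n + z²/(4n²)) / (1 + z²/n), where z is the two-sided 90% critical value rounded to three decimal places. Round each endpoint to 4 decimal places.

Here p̂ = 12/94 = 0.12766 and z = 1.645 (z² = 2.706025).
1 + z²/n = 1.028787.
Center = (0.12766 + 0.014394)/1.028787 = 0.13808.
Radicand: p̂(1−p̂)/n + z²/(4n²) = 0.001184709 + 0.000076562 = 0.001261271.
Half-width = 1.645·√0.001261271/1.028787 = 0.05679.
Interval: 0.13808 ± 0.05679 → (0.0813, 0.1949).

(0.0813, 0.1949)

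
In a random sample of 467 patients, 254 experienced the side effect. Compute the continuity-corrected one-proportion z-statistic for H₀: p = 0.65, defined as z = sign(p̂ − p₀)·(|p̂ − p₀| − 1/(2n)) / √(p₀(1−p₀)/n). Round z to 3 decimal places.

z = -4.759

With x = 254 successes in n = 467, p̂ = 0.54390. p̂ − p₀ = -0.106103.
1/(2n) = 0.001071.
Corrected numerator: |-0.106103| − 0.001071 = 0.105032.
Null standard error: √(0.65·0.35/467) = √0.000487152 = 0.022072.
z = −0.105032/0.022072 = -4.759.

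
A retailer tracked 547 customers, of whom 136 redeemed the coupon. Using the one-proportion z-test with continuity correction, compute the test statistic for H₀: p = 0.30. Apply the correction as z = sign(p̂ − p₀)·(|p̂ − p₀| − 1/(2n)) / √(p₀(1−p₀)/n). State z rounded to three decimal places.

z = -2.575

With x = 136 successes in n = 547, p̂ = 0.24863. p̂ − p₀ = -0.051371.
Continuity correction 1/(2n) = 1/1094 = 0.000914.
Corrected numerator: |-0.051371| − 0.000914 = 0.050457.
SE₀ = √(0.30·0.70/547) = 0.019594.
z = (−)0.050457/0.019594 = -2.575.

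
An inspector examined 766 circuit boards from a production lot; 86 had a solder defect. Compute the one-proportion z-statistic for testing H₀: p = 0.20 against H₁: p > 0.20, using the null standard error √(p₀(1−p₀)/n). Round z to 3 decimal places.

p̂ = 86/766 = 0.11227.
Under H₀, SE = √(p₀(1−p₀)/n) = √(0.20·0.80/766) = √0.000208877 = 0.014453.
Test statistic: z = -0.08773/0.014453 = -6.070.

z = -6.070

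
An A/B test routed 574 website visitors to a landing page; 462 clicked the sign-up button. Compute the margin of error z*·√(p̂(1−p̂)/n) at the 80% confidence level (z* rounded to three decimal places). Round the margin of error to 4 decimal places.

The sample proportion is 462/574 = 0.80488.
Standard error of p̂: √(0.157049/574) = √0.000273605 = 0.016541.
For 80% confidence, z* = 1.282.
ME = 1.282·0.016541 = 0.0212.

ME = 0.0212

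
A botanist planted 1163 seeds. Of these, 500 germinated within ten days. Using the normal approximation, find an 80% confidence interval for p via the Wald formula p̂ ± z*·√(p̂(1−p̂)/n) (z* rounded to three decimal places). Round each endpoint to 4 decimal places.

(0.4113, 0.4485)

p̂ = 500/1163 = 0.42992.
SE(p̂) = √(0.42992·0.57008/1163) = 0.014517.
z* = 1.282 at the 80% level.
Margin = 1.282·0.014517 = 0.01861.
So the interval runs from 0.4113 to 0.4485.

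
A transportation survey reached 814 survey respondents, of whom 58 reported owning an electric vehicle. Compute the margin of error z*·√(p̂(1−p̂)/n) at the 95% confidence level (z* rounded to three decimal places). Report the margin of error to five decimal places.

ME = 0.01767

With x = 58 successes in n = 814, p̂ = 0.07125.
Standard error of p̂: √(0.066176/814) = √0.000081297 = 0.009017.
z* = 1.960 at the 95% level.
So ME = 0.01767.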